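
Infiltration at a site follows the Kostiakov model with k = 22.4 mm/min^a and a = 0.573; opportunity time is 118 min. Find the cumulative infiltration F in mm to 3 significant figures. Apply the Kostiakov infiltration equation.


Approach: apply the Kostiakov infiltration equation, F = k*t^a.
F = 22.4 * 118^0.573 = 345 mm
Therefore the cumulative infiltration F = 345 mm.


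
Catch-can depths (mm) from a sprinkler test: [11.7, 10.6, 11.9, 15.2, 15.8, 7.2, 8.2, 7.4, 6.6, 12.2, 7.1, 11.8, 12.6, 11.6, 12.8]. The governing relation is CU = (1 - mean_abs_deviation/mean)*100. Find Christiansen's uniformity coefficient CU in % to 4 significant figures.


mean = 10.8467 mm
mean |d_i - mean| = 2.39733 mm
CU = (1 - 2.39733/10.8467)*100 = 77.90 %
Therefore Christiansen's uniformity coefficient CU = 77.90 %.


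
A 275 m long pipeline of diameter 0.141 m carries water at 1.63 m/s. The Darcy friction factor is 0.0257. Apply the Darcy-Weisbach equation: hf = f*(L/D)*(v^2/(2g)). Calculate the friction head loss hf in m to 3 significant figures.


hf = 0.0257 * (275/0.141) * (1.63^2 / (2*9.81))
hf = 6.79 m
Therefore the friction head loss hf = 6.79 m.


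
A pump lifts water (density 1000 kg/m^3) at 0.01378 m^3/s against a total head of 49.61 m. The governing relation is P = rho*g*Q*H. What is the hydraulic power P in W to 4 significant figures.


P = 1000 * 9.81 * 0.01378 * 49.61 = 6706 W
Therefore the hydraulic power P = 6706 W.


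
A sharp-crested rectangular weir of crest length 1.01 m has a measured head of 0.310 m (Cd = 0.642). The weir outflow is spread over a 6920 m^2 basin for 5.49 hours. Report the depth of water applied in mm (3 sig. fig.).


Approach: apply the rectangular weir equation with a volume-to-depth conversion, Q = (2/3)*Cd*L*sqrt(2g)*H^1.5; d = Q*t/A * 1000.
Step 1 — weir discharge:
  Q = (2/3)*0.642*1.01*sqrt(2*9.81)*0.310^1.5 = 0.33049 m^3/s
Step 2 — volume: V = 0.33049 * 5.49*3600 = 6531.8 m^3
Step 3 — depth: d = V/A * 1000 = 6531.8/6920 * 1000 = 944 mm
Therefore the depth of water applied = 944 mm.


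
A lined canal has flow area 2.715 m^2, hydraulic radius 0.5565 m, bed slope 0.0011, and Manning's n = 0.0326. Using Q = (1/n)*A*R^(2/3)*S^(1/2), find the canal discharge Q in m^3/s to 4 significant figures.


Q = (1/0.0326) * 2.715 * 0.5565^(2/3) * 0.0011^(1/2) = 1.869 m^3/s
Therefore the canal discharge Q = 1.869 m^3/s.


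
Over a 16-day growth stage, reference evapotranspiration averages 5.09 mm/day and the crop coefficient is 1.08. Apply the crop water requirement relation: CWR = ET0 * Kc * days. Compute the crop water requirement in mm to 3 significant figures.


CWR = 5.09 * 1.08 * 16 = 88.0 mm
Therefore the crop water requirement = 88.0 mm.


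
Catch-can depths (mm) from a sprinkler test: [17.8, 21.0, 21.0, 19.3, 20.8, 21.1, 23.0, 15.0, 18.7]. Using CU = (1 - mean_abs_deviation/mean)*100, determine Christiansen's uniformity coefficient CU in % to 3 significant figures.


mean = 19.744 mm
mean |d_i - mean| = 1.8173 mm
CU = (1 - 1.8173/19.744)*100 = 90.8 %
Therefore Christiansen's uniformity coefficient CU = 90.8 %.


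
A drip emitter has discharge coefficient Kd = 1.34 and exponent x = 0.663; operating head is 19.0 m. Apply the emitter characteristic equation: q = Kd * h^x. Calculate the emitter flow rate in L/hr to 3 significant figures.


q = 1.34 * 19.0^0.663 = 9.44 L/hr
Therefore the emitter flow rate = 9.44 L/hr.


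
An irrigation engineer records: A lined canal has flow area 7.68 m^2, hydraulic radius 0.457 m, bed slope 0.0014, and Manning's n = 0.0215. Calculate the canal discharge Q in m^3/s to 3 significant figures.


Approach: apply Manning's equation, Q = (1/n)*A*R^(2/3)*S^(1/2).
Q = (1/0.0215) * 7.68 * 0.457^(2/3) * 0.0014^(1/2) = 7.93 m^3/s
Therefore the canal discharge Q = 7.93 m^3/s.


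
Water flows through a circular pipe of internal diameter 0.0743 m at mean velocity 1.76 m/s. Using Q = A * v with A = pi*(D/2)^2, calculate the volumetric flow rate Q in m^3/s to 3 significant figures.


A = pi*(0.0743/2)^2 = 0.0043358 m^2
Q = 0.0043358 * 1.76 = 0.00763 m^3/s
Therefore the volumetric flow rate Q = 0.00763 m^3/s.


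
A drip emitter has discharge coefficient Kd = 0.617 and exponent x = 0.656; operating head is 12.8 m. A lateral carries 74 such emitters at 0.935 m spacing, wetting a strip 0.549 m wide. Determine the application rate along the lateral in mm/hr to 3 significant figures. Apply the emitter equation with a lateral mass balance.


Approach: apply the emitter equation with a lateral mass balance, q = Kd*h^x; Q = n*q; rate = Q/(n*spacing*width).
Step 1 — single emitter flow (q = Kd*h^x):
  q = 0.617 * 12.8^0.656 = 3.2856 L/hr
Step 2 — total lateral flow: Q = 74 * 3.2856 = 243.13 L/hr
Step 3 — wetted area: A = 74 * 0.935 * 0.549 = 37.985 m^2
Step 4 — application rate: Q/A = 243.13/37.985 = 6.40 mm/hr
Therefore the application rate along the lateral = 6.40 mm/hr.


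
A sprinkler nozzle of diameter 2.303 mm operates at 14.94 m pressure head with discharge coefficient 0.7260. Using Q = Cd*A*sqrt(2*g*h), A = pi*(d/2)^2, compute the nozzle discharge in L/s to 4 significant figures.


A = pi*(2.303e-3/2)^2 = 4.16560e-06 m^2
Q = 0.7260 * 4.16560e-06 * sqrt(2*9.81*14.94) * 1000 = 0.05178 L/s
Therefore the nozzle discharge = 0.05178 L/s.


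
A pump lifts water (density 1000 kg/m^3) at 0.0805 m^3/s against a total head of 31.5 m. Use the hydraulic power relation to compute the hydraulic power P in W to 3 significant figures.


Approach: apply the hydraulic power relation, P = rho*g*Q*H.
P = 1000 * 9.81 * 0.0805 * 31.5 = 24900 W
Therefore the hydraulic power P = 24900 W.


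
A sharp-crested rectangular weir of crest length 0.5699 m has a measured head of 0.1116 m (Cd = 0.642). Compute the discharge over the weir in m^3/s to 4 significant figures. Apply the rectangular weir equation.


Approach: apply the rectangular weir equation, Q = (2/3)*Cd*L*sqrt(2g)*H^1.5.
Q = (2/3)*0.642*0.5699*sqrt(2*9.81)*0.1116^1.5 = 0.04028 m^3/s
Therefore the discharge over the weir = 0.04028 m^3/s.


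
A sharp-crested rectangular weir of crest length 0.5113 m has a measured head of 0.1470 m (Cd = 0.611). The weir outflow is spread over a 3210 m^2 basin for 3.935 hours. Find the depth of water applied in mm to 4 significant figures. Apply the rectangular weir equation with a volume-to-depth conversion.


Approach: apply the rectangular weir equation with a volume-to-depth conversion, Q = (2/3)*Cd*L*sqrt(2g)*H^1.5; d = Q*t/A * 1000.
Step 1 — weir discharge:
  Q = (2/3)*0.611*0.5113*sqrt(2*9.81)*0.1470^1.5 = 0.0519938 m^3/s
Step 2 — volume: V = 0.0519938 * 3.935*3600 = 736.544 m^3
Step 3 — depth: d = V/A * 1000 = 736.544/3210 * 1000 = 229.5 mm
Therefore the depth of water applied = 229.5 mm.


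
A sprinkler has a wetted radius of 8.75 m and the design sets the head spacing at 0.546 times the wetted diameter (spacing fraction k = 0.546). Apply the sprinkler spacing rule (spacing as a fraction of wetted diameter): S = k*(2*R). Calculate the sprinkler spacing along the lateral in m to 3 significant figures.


S = 0.546 * (2 * 8.75) = 9.56 m
Therefore the sprinkler spacing along the lateral = 9.56 m.


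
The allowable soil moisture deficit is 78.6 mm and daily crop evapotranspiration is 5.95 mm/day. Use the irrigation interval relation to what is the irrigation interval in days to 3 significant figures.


Approach: apply the irrigation interval relation, interval = SMD / ETc.
interval = 78.6 / 5.95 = 13.2 days
Therefore the irrigation interval = 13.2 days.


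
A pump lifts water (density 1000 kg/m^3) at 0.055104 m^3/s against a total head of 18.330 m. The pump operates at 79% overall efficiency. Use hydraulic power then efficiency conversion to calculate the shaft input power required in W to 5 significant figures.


Approach: apply hydraulic power then efficiency conversion, P = rho*g*Q*H; P_in = P/eta.
Step 1 — hydraulic power (P = rho*g*Q*H):
  P = 1000 * 9.81 * 0.055104 * 18.330 = 9908.652 W
Step 2 — input power: P_in = P/eta = 9908.652 / 0.79 = 12543 W
Therefore the shaft input power required = 12543 W.


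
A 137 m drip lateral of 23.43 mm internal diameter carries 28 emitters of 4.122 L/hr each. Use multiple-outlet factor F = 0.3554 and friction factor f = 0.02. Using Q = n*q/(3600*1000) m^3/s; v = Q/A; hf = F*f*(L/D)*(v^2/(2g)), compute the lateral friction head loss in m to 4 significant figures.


Q = 28*4.122/(3600*1000) = 3.20600e-05 m^3/s
A = pi*(23.43e-3/2)^2 = 4.31156e-04 m^2, so v = Q/A = 0.0743582 m/s
hf = 0.3554*0.02*(137/0.02343)*(0.0743582^2/(2*9.81)) = 0.01171 m
Therefore the lateral friction head loss = 0.01171 m.


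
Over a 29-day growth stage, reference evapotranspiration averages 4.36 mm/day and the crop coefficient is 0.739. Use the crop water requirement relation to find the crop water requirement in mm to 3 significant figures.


Approach: apply the crop water requirement relation, CWR = ET0 * Kc * days.
CWR = 4.36 * 0.739 * 29 = 93.4 mm
Therefore the crop water requirement = 93.4 mm.


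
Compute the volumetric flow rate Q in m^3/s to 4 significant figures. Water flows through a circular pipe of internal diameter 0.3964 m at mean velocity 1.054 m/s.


Approach: apply the continuity equation for pipe flow, Q = A * v with A = pi*(D/2)^2.
A = pi*(0.3964/2)^2 = 0.123412 m^2
Q = 0.123412 * 1.054 = 0.1301 m^3/s
Therefore the volumetric flow rate Q = 0.1301 m^3/s.


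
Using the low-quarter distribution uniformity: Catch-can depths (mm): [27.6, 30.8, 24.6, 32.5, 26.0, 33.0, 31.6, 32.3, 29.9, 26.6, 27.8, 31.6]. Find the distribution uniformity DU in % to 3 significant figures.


Approach: apply the low-quarter distribution uniformity, DU = (mean of lowest quarter of readings / overall mean)*100.
sorted lowest 3 of 12: [24.6, 26.0, 26.6] -> mean = 25.733 mm
overall mean = 29.525 mm
DU = (25.733/29.525)*100 = 87.2 %
Therefore the distribution uniformity DU = 87.2 %.


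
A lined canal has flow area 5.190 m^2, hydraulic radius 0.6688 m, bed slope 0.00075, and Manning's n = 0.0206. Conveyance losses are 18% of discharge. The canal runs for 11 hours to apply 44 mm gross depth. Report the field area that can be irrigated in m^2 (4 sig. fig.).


Approach: apply Manning's equation with a conveyance and depth budget, Q = (1/n)*A*R^(2/3)*S^(1/2); Q_field = Q*(1-loss); Area = Q_field*t/(d/1000).
Step 1 — canal discharge (Manning's equation):
  Q = (1/0.0206) * 5.190 * 0.6688^(2/3) * 0.00075^(1/2) = 5.27669 m^3/s
Step 2 — delivered flow: Q_field = 5.27669*(1 - 18/100) = 4.32689 m^3/s
Step 3 — volume delivered: V = 4.32689 * 11*3600 = 171345 m^3
Step 4 — area served: A = V / (depth/1000) = 171345 / 0.044 = 3894000 m^2
Therefore the field area that can be irrigated = 3894000 m^2.


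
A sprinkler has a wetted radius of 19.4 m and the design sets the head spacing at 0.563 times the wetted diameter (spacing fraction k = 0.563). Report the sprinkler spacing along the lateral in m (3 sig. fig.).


Approach: apply the sprinkler spacing rule (spacing as a fraction of wetted diameter), S = k*(2*R).
S = 0.563 * (2 * 19.4) = 21.8 m
Therefore the sprinkler spacing along the lateral = 21.8 m.


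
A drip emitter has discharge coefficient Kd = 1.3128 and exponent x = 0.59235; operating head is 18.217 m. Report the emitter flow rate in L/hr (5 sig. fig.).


Approach: apply the emitter characteristic equation, q = Kd * h^x.
q = 1.3128 * 18.217^0.59235 = 7.3256 L/hr
Therefore the emitter flow rate = 7.3256 L/hr.


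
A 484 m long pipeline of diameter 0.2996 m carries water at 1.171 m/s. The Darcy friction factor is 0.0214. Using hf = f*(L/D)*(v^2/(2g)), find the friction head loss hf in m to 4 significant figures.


hf = 0.0214 * (484/0.2996) * (1.171^2 / (2*9.81))
hf = 2.416 m
Therefore the friction head loss hf = 2.416 m.


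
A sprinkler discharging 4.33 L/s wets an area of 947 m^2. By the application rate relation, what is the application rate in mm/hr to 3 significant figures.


Approach: apply the application rate relation, rate = (Q/A)*3600.
rate = (4.33 / 947) * 3600 = 16.5 mm/hr
Therefore the application rate = 16.5 mm/hr.


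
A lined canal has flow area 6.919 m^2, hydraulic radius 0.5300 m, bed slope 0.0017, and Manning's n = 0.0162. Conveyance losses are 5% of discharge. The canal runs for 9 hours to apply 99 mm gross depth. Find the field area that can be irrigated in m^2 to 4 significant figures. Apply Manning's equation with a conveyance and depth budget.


Approach: apply Manning's equation with a conveyance and depth budget, Q = (1/n)*A*R^(2/3)*S^(1/2); Q_field = Q*(1-loss); Area = Q_field*t/(d/1000).
Step 1 — canal discharge (Manning's equation):
  Q = (1/0.0162) * 6.919 * 0.5300^(2/3) * 0.0017^(1/2) = 11.5329 m^3/s
Step 2 — delivered flow: Q_field = 11.5329*(1 - 5/100) = 10.9562 m^3/s
Step 3 — volume delivered: V = 10.9562 * 9*3600 = 354981 m^3
Step 4 — area served: A = V / (depth/1000) = 354981 / 0.099 = 3586000 m^2
Therefore the field area that can be irrigated = 3586000 m^2.


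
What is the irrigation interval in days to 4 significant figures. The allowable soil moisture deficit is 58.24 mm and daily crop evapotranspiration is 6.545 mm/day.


Approach: apply the irrigation interval relation, interval = SMD / ETc.
interval = 58.24 / 6.545 = 8.898 days
Therefore the irrigation interval = 8.898 days.


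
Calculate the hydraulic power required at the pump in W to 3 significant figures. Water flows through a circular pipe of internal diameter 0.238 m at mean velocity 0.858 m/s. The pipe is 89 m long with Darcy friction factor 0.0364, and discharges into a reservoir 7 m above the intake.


Approach: apply continuity + Darcy-Weisbach + hydraulic power, Q = A*v; hf = f*(L/D)*(v^2/(2g)); H = static + hf; P = rho*g*Q*H.
Step 1 — flow rate (continuity, Q = A*v):
  A = pi*(0.238/2)^2 = 0.044488 m^2
  Q = 0.044488 * 0.858 = 0.038171 m^3/s
Step 2 — friction head loss (Darcy-Weisbach):
  hf = 0.0364 * (89/0.238) * (0.858^2 / (2*9.81))
  hf = 0.51073 m
Step 3 — total head: H = 7 + 0.51073 = 7.5107 m
Step 4 — hydraulic power (P = rho*g*Q*H):
  P = 1000 * 9.81 * 0.038171 * 7.5107 = 2810 W
Therefore the hydraulic power required at the pump = 2810 W.


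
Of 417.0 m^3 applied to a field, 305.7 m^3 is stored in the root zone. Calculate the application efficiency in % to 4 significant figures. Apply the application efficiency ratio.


Approach: apply the application efficiency ratio, Ea = (stored/applied)*100.
Ea = (305.7/417.0)*100 = 73.31 %
Therefore the application efficiency = 73.31 %.


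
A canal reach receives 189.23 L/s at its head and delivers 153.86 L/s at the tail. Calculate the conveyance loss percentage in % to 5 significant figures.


Approach: apply the conveyance loss ratio, loss% = ((Q_head - Q_tail)/Q_head)*100.
loss = ((189.23 - 153.86)/189.23)*100 = 18.692 %
Therefore the conveyance loss percentage = 18.692 %.


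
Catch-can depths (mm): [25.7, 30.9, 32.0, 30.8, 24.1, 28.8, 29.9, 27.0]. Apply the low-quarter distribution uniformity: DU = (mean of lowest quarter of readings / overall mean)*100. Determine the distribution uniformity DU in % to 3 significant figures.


sorted lowest 2 of 8: [24.1, 25.7] -> mean = 24.900 mm
overall mean = 28.650 mm
DU = (24.900/28.650)*100 = 86.9 %
Therefore the distribution uniformity DU = 86.9 %.


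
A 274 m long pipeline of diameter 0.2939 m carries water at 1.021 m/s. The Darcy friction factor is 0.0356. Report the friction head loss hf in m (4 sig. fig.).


Approach: apply the Darcy-Weisbach equation, hf = f*(L/D)*(v^2/(2g)).
hf = 0.0356 * (274/0.2939) * (1.021^2 / (2*9.81))
hf = 1.763 m
Therefore the friction head loss hf = 1.763 m.


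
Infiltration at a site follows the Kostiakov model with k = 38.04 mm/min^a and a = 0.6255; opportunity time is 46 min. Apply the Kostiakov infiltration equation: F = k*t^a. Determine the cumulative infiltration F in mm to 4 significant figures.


F = 38.04 * 46^0.6255 = 417.2 mm
Therefore the cumulative infiltration F = 417.2 mm.


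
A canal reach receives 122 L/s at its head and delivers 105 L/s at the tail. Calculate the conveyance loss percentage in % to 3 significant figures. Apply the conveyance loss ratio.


Approach: apply the conveyance loss ratio, loss% = ((Q_head - Q_tail)/Q_head)*100.
loss = ((122 - 105)/122)*100 = 13.9 %
Therefore the conveyance loss percentage = 13.9 %.


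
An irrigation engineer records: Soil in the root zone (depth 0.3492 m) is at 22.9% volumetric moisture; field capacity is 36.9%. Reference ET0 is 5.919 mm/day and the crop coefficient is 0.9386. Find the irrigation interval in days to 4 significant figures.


Approach: apply soil-water budget scheduling, SMD = (FC-theta)/100*depth*1000; ETc = ET0*Kc; interval = SMD/ETc.
Step 1 — soil moisture deficit:
  SMD = (36.9 - 22.9)/100 * 0.3492 * 1000 = 48.8880 mm
Step 2 — daily crop ET (ETc = ET0*Kc):
  ETc = 5.919 * 0.9386 = 5.55557 mm/day
Step 3 — irrigation interval (SMD/ETc):
  interval = 48.8880 / 5.55557 = 8.800 days
Therefore the irrigation interval = 8.800 days.


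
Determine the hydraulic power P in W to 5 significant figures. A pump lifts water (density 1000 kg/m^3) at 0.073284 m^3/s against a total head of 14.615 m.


Approach: apply the hydraulic power relation, P = rho*g*Q*H.
P = 1000 * 9.81 * 0.073284 * 14.615 = 10507 W
Therefore the hydraulic power P = 10507 W.


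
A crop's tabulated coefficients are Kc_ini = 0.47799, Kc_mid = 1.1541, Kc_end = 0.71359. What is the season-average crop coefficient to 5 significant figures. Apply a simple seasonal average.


Approach: apply a simple seasonal average, Kc_avg = (Kc_ini + Kc_mid + Kc_end)/3.
Kc_avg = (0.47799 + 1.1541 + 0.71359)/3 = 0.78189
Therefore the season-average crop coefficient = 0.78189.


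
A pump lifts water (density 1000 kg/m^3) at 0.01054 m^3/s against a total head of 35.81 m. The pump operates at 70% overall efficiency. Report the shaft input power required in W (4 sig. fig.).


Approach: apply hydraulic power then efficiency conversion, P = rho*g*Q*H; P_in = P/eta.
Step 1 — hydraulic power (P = rho*g*Q*H):
  P = 1000 * 9.81 * 0.01054 * 35.81 = 3702.66 W
Step 2 — input power: P_in = P/eta = 3702.66 / 0.7 = 5290 W
Therefore the shaft input power required = 5290 W.


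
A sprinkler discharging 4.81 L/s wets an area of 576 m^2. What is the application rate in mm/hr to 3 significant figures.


Approach: apply the application rate relation, rate = (Q/A)*3600.
rate = (4.81 / 576) * 3600 = 30.1 mm/hr
Therefore the application rate = 30.1 mm/hr.


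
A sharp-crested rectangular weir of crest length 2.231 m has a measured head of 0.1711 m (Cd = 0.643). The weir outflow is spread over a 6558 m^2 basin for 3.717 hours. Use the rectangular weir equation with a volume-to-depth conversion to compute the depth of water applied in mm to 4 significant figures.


Approach: apply the rectangular weir equation with a volume-to-depth conversion, Q = (2/3)*Cd*L*sqrt(2g)*H^1.5; d = Q*t/A * 1000.
Step 1 — weir discharge:
  Q = (2/3)*0.643*2.231*sqrt(2*9.81)*0.1711^1.5 = 0.299808 m^3/s
Step 2 — volume: V = 0.299808 * 3.717*3600 = 4011.80 m^3
Step 3 — depth: d = V/A * 1000 = 4011.80/6558 * 1000 = 611.7 mm
Therefore the depth of water applied = 611.7 mm.


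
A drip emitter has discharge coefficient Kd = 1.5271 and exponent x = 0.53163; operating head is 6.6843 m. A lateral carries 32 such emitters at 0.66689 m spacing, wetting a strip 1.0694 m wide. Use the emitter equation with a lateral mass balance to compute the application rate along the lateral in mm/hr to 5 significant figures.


Approach: apply the emitter equation with a lateral mass balance, q = Kd*h^x; Q = n*q; rate = Q/(n*spacing*width).
Step 1 — single emitter flow (q = Kd*h^x):
  q = 1.5271 * 6.6843^0.53163 = 4.192682 L/hr
Step 2 — total lateral flow: Q = 32 * 4.192682 = 134.1658 L/hr
Step 3 — wetted area: A = 32 * 0.66689 * 1.0694 = 22.82151 m^2
Step 4 — application rate: Q/A = 134.1658/22.82151 = 5.8789 mm/hr
Therefore the application rate along the lateral = 5.8789 mm/hr.


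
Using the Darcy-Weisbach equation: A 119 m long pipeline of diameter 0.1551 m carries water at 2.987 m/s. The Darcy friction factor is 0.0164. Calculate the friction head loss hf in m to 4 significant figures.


Approach: apply the Darcy-Weisbach equation, hf = f*(L/D)*(v^2/(2g)).
hf = 0.0164 * (119/0.1551) * (2.987^2 / (2*9.81))
hf = 5.722 m
Therefore the friction head loss hf = 5.722 m.


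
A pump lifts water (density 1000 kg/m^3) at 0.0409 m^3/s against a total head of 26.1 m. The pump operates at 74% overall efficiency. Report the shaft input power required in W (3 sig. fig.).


Approach: apply hydraulic power then efficiency conversion, P = rho*g*Q*H; P_in = P/eta.
Step 1 — hydraulic power (P = rho*g*Q*H):
  P = 1000 * 9.81 * 0.0409 * 26.1 = 10472 W
Step 2 — input power: P_in = P/eta = 10472 / 0.74 = 14200 W
Therefore the shaft input power required = 14200 W.


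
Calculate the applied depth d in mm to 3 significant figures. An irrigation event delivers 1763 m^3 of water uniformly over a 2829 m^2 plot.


Approach: apply depth from volume over area, d = (V/A)*1000.
d = (1763 / 2829) * 1000 = 623 mm
Therefore the applied depth d = 623 mm.


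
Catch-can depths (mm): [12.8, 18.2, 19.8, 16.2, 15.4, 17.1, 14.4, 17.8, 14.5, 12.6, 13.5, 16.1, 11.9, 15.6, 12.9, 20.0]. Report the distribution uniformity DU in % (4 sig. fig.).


Approach: apply the low-quarter distribution uniformity, DU = (mean of lowest quarter of readings / overall mean)*100.
sorted lowest 4 of 16: [11.9, 12.6, 12.8, 12.9] -> mean = 12.5500 mm
overall mean = 15.5500 mm
DU = (12.5500/15.5500)*100 = 80.71 %
Therefore the distribution uniformity DU = 80.71 %.


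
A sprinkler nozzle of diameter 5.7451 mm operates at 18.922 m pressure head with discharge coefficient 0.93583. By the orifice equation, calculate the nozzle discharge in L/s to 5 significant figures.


Approach: apply the orifice equation, Q = Cd*A*sqrt(2*g*h), A = pi*(d/2)^2.
A = pi*(5.7451e-3/2)^2 = 2.592299e-05 m^2
Q = 0.93583 * 2.592299e-05 * sqrt(2*9.81*18.922) * 1000 = 0.46743 L/s
Therefore the nozzle discharge = 0.46743 L/s.


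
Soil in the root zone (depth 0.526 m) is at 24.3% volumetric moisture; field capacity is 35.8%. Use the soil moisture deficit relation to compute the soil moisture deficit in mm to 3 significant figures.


Approach: apply the soil moisture deficit relation, SMD = (FC - theta)/100 * depth * 1000.
SMD = (35.8 - 24.3)/100 * 0.526 * 1000 = 60.5 mm
Therefore the soil moisture deficit = 60.5 mm.


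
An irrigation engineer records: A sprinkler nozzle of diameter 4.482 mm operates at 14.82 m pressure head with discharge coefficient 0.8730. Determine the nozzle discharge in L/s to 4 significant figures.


Approach: apply the orifice equation, Q = Cd*A*sqrt(2*g*h), A = pi*(d/2)^2.
A = pi*(4.482e-3/2)^2 = 1.57773e-05 m^2
Q = 0.8730 * 1.57773e-05 * sqrt(2*9.81*14.82) * 1000 = 0.2349 L/s
Therefore the nozzle discharge = 0.2349 L/s.


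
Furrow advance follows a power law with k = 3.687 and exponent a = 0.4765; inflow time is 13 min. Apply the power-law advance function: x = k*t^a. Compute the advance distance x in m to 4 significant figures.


x = 3.687 * 13^0.4765 = 12.52 m
Therefore the advance distance x = 12.52 m.


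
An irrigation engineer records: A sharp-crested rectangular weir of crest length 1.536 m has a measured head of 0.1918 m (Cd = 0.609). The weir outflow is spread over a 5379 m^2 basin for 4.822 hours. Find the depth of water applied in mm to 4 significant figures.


Approach: apply the rectangular weir equation with a volume-to-depth conversion, Q = (2/3)*Cd*L*sqrt(2g)*H^1.5; d = Q*t/A * 1000.
Step 1 — weir discharge:
  Q = (2/3)*0.609*1.536*sqrt(2*9.81)*0.1918^1.5 = 0.232028 m^3/s
Step 2 — volume: V = 0.232028 * 4.822*3600 = 4027.81 m^3
Step 3 — depth: d = V/A * 1000 = 4027.81/5379 * 1000 = 748.8 mm
Therefore the depth of water applied = 748.8 mm.


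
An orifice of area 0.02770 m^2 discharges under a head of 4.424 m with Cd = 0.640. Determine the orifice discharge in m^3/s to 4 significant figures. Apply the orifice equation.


Approach: apply the orifice equation, Q = Cd*A*sqrt(2*g*h).
Q = 0.640 * 0.02770 * sqrt(2*9.81*4.424) = 0.1652 m^3/s
Therefore the orifice discharge = 0.1652 m^3/s.


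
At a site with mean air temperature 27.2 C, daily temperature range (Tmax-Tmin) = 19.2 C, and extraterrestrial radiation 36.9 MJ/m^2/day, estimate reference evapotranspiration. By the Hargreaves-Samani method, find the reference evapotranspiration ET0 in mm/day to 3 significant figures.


Approach: apply the Hargreaves-Samani method, ET0 = 0.0023*(Tmean+17.8)*sqrt(Tmax-Tmin)*0.408*Ra.
ET0 = 0.0023*(27.2+17.8)*sqrt(19.2)*0.408*36.9 = 6.83 mm/day
Therefore the reference evapotranspiration ET0 = 6.83 mm/day.


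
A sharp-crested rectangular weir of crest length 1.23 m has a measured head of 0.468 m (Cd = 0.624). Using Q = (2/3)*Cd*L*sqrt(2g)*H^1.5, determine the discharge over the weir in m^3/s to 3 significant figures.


Q = (2/3)*0.624*1.23*sqrt(2*9.81)*0.468^1.5 = 0.726 m^3/s
Therefore the discharge over the weir = 0.726 m^3/s.


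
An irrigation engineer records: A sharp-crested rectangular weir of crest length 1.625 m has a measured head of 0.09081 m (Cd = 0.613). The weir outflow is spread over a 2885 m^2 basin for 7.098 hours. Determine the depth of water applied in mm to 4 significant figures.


Approach: apply the rectangular weir equation with a volume-to-depth conversion, Q = (2/3)*Cd*L*sqrt(2g)*H^1.5; d = Q*t/A * 1000.
Step 1 — weir discharge:
  Q = (2/3)*0.613*1.625*sqrt(2*9.81)*0.09081^1.5 = 0.0804957 m^3/s
Step 2 — volume: V = 0.0804957 * 7.098*3600 = 2056.89 m^3
Step 3 — depth: d = V/A * 1000 = 2056.89/2885 * 1000 = 713.0 mm
Therefore the depth of water applied = 713.0 mm.


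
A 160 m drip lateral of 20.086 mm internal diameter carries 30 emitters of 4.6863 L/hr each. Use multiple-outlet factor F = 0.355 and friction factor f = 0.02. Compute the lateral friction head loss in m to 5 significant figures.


Approach: apply Darcy-Weisbach with the multiple-outlet F-factor, Q = n*q/(3600*1000) m^3/s; v = Q/A; hf = F*f*(L/D)*(v^2/(2g)).
Q = 30*4.6863/(3600*1000) = 3.905250e-05 m^3/s
A = pi*(20.086e-3/2)^2 = 3.168668e-04 m^2, so v = Q/A = 0.1232458 m/s
hf = 0.355*0.02*(160/0.020086)*(0.1232458^2/(2*9.81)) = 0.043785 m
Therefore the lateral friction head loss = 0.043785 m.


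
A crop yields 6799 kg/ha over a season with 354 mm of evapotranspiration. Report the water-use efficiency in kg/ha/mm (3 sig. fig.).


Approach: apply the water-use efficiency ratio, WUE = yield/ET.
WUE = 6799 / 354 = 19.2 kg/ha/mm
Therefore the water-use efficiency = 19.2 kg/ha/mm.


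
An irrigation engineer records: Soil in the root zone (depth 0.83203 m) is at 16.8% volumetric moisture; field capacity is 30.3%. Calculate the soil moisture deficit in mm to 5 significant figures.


Approach: apply the soil moisture deficit relation, SMD = (FC - theta)/100 * depth * 1000.
SMD = (30.3 - 16.8)/100 * 0.83203 * 1000 = 112.32 mm
Therefore the soil moisture deficit = 112.32 mm.


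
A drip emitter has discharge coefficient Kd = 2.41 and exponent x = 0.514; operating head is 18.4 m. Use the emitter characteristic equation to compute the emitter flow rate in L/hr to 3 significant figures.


Approach: apply the emitter characteristic equation, q = Kd * h^x.
q = 2.41 * 18.4^0.514 = 10.8 L/hr
Therefore the emitter flow rate = 10.8 L/hr.


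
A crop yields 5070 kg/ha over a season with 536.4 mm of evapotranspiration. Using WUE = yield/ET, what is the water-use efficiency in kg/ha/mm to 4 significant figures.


WUE = 5070 / 536.4 = 9.452 kg/ha/mm
Therefore the water-use efficiency = 9.452 kg/ha/mm.


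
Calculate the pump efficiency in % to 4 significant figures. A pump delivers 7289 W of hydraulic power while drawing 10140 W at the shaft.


Approach: apply the efficiency ratio, eta = (P_out/P_in)*100.
eta = (7289 / 10140) * 100 = 71.88 %
Therefore the pump efficiency = 71.88 %.


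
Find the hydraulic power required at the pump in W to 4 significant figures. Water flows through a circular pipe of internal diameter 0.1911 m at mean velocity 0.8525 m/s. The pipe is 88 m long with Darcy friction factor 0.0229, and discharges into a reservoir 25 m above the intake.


Approach: apply continuity + Darcy-Weisbach + hydraulic power, Q = A*v; hf = f*(L/D)*(v^2/(2g)); H = static + hf; P = rho*g*Q*H.
Step 1 — flow rate (continuity, Q = A*v):
  A = pi*(0.1911/2)^2 = 0.0286821 m^2
  Q = 0.0286821 * 0.8525 = 0.0244515 m^3/s
Step 2 — friction head loss (Darcy-Weisbach):
  hf = 0.0229 * (88/0.1911) * (0.8525^2 / (2*9.81))
  hf = 0.390613 m
Step 3 — total head: H = 25 + 0.390613 = 25.3906 m
Step 4 — hydraulic power (P = rho*g*Q*H):
  P = 1000 * 9.81 * 0.0244515 * 25.3906 = 6090 W
Therefore the hydraulic power required at the pump = 6090 W.


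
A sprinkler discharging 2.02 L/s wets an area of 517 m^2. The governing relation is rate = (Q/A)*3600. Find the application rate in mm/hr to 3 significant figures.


rate = (2.02 / 517) * 3600 = 14.1 mm/hr
Therefore the application rate = 14.1 mm/hr.


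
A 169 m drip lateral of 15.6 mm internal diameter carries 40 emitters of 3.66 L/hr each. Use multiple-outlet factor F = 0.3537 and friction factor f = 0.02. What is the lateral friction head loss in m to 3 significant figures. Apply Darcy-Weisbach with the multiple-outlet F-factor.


Approach: apply Darcy-Weisbach with the multiple-outlet F-factor, Q = n*q/(3600*1000) m^3/s; v = Q/A; hf = F*f*(L/D)*(v^2/(2g)).
Q = 40*3.66/(3600*1000) = 4.0667e-05 m^3/s
A = pi*(15.6e-3/2)^2 = 1.9113e-04 m^2, so v = Q/A = 0.21276 m/s
hf = 0.3537*0.02*(169/0.0156)*(0.21276^2/(2*9.81)) = 0.177 m
Therefore the lateral friction head loss = 0.177 m.


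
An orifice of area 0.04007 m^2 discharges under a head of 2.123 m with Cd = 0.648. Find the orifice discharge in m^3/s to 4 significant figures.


Approach: apply the orifice equation, Q = Cd*A*sqrt(2*g*h).
Q = 0.648 * 0.04007 * sqrt(2*9.81*2.123) = 0.1676 m^3/s
Therefore the orifice discharge = 0.1676 m^3/s.


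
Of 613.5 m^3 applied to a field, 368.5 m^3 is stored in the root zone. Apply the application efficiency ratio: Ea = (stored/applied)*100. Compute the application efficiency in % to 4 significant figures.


Ea = (368.5/613.5)*100 = 60.07 %
Therefore the application efficiency = 60.07 %.


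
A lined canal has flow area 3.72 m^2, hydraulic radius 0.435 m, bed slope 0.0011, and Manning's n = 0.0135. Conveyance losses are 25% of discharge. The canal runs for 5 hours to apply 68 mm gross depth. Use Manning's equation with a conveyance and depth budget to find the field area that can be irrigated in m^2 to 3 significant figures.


Approach: apply Manning's equation with a conveyance and depth budget, Q = (1/n)*A*R^(2/3)*S^(1/2); Q_field = Q*(1-loss); Area = Q_field*t/(d/1000).
Step 1 — canal discharge (Manning's equation):
  Q = (1/0.0135) * 3.72 * 0.435^(2/3) * 0.0011^(1/2) = 5.2468 m^3/s
Step 2 — delivered flow: Q_field = 5.2468*(1 - 25/100) = 3.9351 m^3/s
Step 3 — volume delivered: V = 3.9351 * 5*3600 = 70832 m^3
Step 4 — area served: A = V / (depth/1000) = 70832 / 0.068 = 1040000 m^2
Therefore the field area that can be irrigated = 1040000 m^2.


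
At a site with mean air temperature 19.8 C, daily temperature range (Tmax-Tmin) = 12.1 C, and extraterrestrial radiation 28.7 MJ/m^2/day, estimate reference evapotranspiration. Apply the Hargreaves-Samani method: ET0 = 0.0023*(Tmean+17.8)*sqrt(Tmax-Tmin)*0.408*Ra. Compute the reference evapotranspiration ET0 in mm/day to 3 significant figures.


ET0 = 0.0023*(19.8+17.8)*sqrt(12.1)*0.408*28.7 = 3.52 mm/day
Therefore the reference evapotranspiration ET0 = 3.52 mm/day.


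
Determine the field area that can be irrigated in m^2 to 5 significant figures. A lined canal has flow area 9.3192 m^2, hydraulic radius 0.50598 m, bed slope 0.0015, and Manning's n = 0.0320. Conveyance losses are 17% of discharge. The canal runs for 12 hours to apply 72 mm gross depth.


Approach: apply Manning's equation with a conveyance and depth budget, Q = (1/n)*A*R^(2/3)*S^(1/2); Q_field = Q*(1-loss); Area = Q_field*t/(d/1000).
Step 1 — canal discharge (Manning's equation):
  Q = (1/0.0320) * 9.3192 * 0.50598^(2/3) * 0.0015^(1/2) = 7.161926 m^3/s
Step 2 — delivered flow: Q_field = 7.161926*(1 - 17/100) = 5.944399 m^3/s
Step 3 — volume delivered: V = 5.944399 * 12*3600 = 256798.0 m^3
Step 4 — area served: A = V / (depth/1000) = 256798.0 / 0.072 = 3566600 m^2
Therefore the field area that can be irrigated = 3566600 m^2.


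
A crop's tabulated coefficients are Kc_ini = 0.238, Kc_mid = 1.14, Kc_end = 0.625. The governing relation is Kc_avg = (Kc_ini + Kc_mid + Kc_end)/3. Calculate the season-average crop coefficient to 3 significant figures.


Kc_avg = (0.238 + 1.14 + 0.625)/3 = 0.668
Therefore the season-average crop coefficient = 0.668.


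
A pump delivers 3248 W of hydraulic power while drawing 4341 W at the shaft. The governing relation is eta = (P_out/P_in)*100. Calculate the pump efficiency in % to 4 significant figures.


eta = (3248 / 4341) * 100 = 74.82 %
Therefore the pump efficiency = 74.82 %.


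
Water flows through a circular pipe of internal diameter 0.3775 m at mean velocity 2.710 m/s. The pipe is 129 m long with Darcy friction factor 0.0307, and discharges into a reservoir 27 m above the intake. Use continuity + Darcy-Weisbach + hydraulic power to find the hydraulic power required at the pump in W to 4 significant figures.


Approach: apply continuity + Darcy-Weisbach + hydraulic power, Q = A*v; hf = f*(L/D)*(v^2/(2g)); H = static + hf; P = rho*g*Q*H.
Step 1 — flow rate (continuity, Q = A*v):
  A = pi*(0.3775/2)^2 = 0.111924 m^2
  Q = 0.111924 * 2.710 = 0.303314 m^3/s
Step 2 — friction head loss (Darcy-Weisbach):
  hf = 0.0307 * (129/0.3775) * (2.710^2 / (2*9.81))
  hf = 3.92691 m
Step 3 — total head: H = 27 + 3.92691 = 30.9269 m
Step 4 — hydraulic power (P = rho*g*Q*H):
  P = 1000 * 9.81 * 0.303314 * 30.9269 = 92020 W
Therefore the hydraulic power required at the pump = 92020 W.


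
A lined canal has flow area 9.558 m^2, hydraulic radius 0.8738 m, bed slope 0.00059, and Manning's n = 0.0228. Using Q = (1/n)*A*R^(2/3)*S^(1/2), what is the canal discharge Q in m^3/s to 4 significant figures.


Q = (1/0.0228) * 9.558 * 0.8738^(2/3) * 0.00059^(1/2) = 9.307 m^3/s
Therefore the canal discharge Q = 9.307 m^3/s.


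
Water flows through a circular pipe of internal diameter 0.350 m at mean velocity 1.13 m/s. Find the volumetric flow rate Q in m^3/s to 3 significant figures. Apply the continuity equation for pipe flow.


Approach: apply the continuity equation for pipe flow, Q = A * v with A = pi*(D/2)^2.
A = pi*(0.350/2)^2 = 0.096211 m^2
Q = 0.096211 * 1.13 = 0.109 m^3/s
Therefore the volumetric flow rate Q = 0.109 m^3/s.


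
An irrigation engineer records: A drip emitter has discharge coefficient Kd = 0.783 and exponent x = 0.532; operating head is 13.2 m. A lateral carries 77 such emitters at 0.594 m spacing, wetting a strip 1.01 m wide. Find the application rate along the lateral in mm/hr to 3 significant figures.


Approach: apply the emitter equation with a lateral mass balance, q = Kd*h^x; Q = n*q; rate = Q/(n*spacing*width).
Step 1 — single emitter flow (q = Kd*h^x):
  q = 0.783 * 13.2^0.532 = 3.0896 L/hr
Step 2 — total lateral flow: Q = 77 * 3.0896 = 237.90 L/hr
Step 3 — wetted area: A = 77 * 0.594 * 1.01 = 46.195 m^2
Step 4 — application rate: Q/A = 237.90/46.195 = 5.15 mm/hr
Therefore the application rate along the lateral = 5.15 mm/hr.


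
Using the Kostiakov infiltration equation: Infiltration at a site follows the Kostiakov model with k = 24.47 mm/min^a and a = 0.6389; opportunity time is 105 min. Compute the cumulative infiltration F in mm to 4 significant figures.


Approach: apply the Kostiakov infiltration equation, F = k*t^a.
F = 24.47 * 105^0.6389 = 478.6 mm
Therefore the cumulative infiltration F = 478.6 mm.


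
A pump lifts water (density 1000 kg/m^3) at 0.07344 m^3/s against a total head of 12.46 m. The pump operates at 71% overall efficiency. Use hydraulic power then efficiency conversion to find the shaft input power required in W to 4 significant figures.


Approach: apply hydraulic power then efficiency conversion, P = rho*g*Q*H; P_in = P/eta.
Step 1 — hydraulic power (P = rho*g*Q*H):
  P = 1000 * 9.81 * 0.07344 * 12.46 = 8976.76 W
Step 2 — input power: P_in = P/eta = 8976.76 / 0.71 = 12640 W
Therefore the shaft input power required = 12640 W.


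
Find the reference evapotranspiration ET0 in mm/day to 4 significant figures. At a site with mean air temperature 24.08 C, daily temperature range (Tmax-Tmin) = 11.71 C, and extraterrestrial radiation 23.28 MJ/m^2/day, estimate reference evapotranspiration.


Approach: apply the Hargreaves-Samani method, ET0 = 0.0023*(Tmean+17.8)*sqrt(Tmax-Tmin)*0.408*Ra.
ET0 = 0.0023*(24.08+17.8)*sqrt(11.71)*0.408*23.28 = 3.131 mm/day
Therefore the reference evapotranspiration ET0 = 3.131 mm/day.


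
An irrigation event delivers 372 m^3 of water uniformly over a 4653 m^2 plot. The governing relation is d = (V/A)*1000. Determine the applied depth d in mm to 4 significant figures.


d = (372 / 4653) * 1000 = 79.95 mm
Therefore the applied depth d = 79.95 mm.


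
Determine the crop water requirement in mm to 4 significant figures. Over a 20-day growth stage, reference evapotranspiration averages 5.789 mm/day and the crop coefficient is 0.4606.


Approach: apply the crop water requirement relation, CWR = ET0 * Kc * days.
CWR = 5.789 * 0.4606 * 20 = 53.33 mm
Therefore the crop water requirement = 53.33 mm.


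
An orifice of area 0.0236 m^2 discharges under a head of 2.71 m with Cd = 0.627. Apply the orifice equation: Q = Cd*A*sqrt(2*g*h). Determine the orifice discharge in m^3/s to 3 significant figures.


Q = 0.627 * 0.0236 * sqrt(2*9.81*2.71) = 0.108 m^3/s
Therefore the orifice discharge = 0.108 m^3/s.


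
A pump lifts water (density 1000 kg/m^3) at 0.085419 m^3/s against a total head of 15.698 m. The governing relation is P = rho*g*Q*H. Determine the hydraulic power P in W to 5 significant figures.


P = 1000 * 9.81 * 0.085419 * 15.698 = 13154 W
Therefore the hydraulic power P = 13154 W.


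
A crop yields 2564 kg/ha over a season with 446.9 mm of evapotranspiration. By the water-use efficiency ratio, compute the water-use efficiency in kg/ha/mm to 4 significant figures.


Approach: apply the water-use efficiency ratio, WUE = yield/ET.
WUE = 2564 / 446.9 = 5.737 kg/ha/mm
Therefore the water-use efficiency = 5.737 kg/ha/mm.


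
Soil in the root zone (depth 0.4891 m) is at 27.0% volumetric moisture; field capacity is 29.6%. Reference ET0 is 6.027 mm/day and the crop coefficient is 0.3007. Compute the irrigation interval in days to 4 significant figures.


Approach: apply soil-water budget scheduling, SMD = (FC-theta)/100*depth*1000; ETc = ET0*Kc; interval = SMD/ETc.
Step 1 — soil moisture deficit:
  SMD = (29.6 - 27.0)/100 * 0.4891 * 1000 = 12.7166 mm
Step 2 — daily crop ET (ETc = ET0*Kc):
  ETc = 6.027 * 0.3007 = 1.81232 mm/day
Step 3 — irrigation interval (SMD/ETc):
  interval = 12.7166 / 1.81232 = 7.017 days
Therefore the irrigation interval = 7.017 days.


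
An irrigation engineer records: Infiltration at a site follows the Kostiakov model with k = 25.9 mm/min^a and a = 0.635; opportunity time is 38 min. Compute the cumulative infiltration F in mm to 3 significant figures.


Approach: apply the Kostiakov infiltration equation, F = k*t^a.
F = 25.9 * 38^0.635 = 261 mm
Therefore the cumulative infiltration F = 261 mm.


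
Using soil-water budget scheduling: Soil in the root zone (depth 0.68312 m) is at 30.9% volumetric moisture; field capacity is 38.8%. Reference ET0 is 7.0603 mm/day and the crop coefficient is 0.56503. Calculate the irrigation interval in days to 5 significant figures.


Approach: apply soil-water budget scheduling, SMD = (FC-theta)/100*depth*1000; ETc = ET0*Kc; interval = SMD/ETc.
Step 1 — soil moisture deficit:
  SMD = (38.8 - 30.9)/100 * 0.68312 * 1000 = 53.96648 mm
Step 2 — daily crop ET (ETc = ET0*Kc):
  ETc = 7.0603 * 0.56503 = 3.989281 mm/day
Step 3 — irrigation interval (SMD/ETc):
  interval = 53.96648 / 3.989281 = 13.528 days
Therefore the irrigation interval = 13.528 days.
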